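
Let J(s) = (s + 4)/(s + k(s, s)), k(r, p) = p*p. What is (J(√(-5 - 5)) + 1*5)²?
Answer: 2*(138*√10 + 439*I)/(5*(2*√10 + 9*I)) ≈ 22.185 - 3.8052*I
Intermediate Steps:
k(r, p) = p²
J(s) = (4 + s)/(s + s²) (J(s) = (s + 4)/(s + s²) = (4 + s)/(s + s²))
(J(√(-5 - 5)) + 1*5)² = ((4 + √(-5 - 5))/((√(-5 - 5))*(1 + √(-5 - 5))) + 1*5)² = ((4 + √(-10))/((√(-10))*(1 + √(-10))) + 5)² = ((4 + I*√10)/(((I*√10))*(1 + I*√10)) + 5)² = ((-I*√10/10)*(4 + I*√10)/(1 + I*√10) + 5)² = (-I*√10*(4 + I*√10)/(10*(1 + I*√10)) + 5)² = (5 - I*√10*(4 + I*√10)/(10*(1 + I*√10)))²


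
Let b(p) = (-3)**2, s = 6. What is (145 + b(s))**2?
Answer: 23716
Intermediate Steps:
b(p) = 9
(145 + b(s))**2 = (145 + 9)**2 = 154**2 = 23716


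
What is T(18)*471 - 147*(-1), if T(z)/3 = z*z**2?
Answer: 8240763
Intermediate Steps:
T(z) = 3*z**3 (T(z) = 3*(z*z**2) = 3*z**3)
T(18)*471 - 147*(-1) = (3*18**3)*471 - 147*(-1) = (3*5832)*471 + 147 = 17496*471 + 147 = 8240616 + 147 = 8240763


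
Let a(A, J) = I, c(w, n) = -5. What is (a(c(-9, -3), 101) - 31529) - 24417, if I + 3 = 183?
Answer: -55766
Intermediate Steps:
I = 180 (I = -3 + 183 = 180)
a(A, J) = 180
(a(c(-9, -3), 101) - 31529) - 24417 = (180 - 31529) - 24417 = -31349 - 24417 = -55766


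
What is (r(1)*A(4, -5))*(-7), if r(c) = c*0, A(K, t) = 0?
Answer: 0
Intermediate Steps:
r(c) = 0
(r(1)*A(4, -5))*(-7) = (0*0)*(-7) = 0*(-7) = 0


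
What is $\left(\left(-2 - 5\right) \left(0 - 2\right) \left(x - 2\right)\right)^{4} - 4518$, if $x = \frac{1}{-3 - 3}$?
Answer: $\frac{68209003}{81} \approx 8.4209 \cdot 10^{5}$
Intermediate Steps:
$x = - \frac{1}{6}$ ($x = \frac{1}{-6} = - \frac{1}{6} \approx -0.16667$)
$\left(\left(-2 - 5\right) \left(0 - 2\right) \left(x - 2\right)\right)^{4} - 4518 = \left(\left(-2 - 5\right) \left(0 - 2\right) \left(- \frac{1}{6} - 2\right)\right)^{4} - 4518 = \left(\left(-7\right) \left(-2\right) \left(- \frac{13}{6}\right)\right)^{4} - 4518 = \left(14 \left(- \frac{13}{6}\right)\right)^{4} - 4518 = \left(- \frac{91}{3}\right)^{4} - 4518 = \frac{68574961}{81} - 4518 = \frac{68209003}{81}$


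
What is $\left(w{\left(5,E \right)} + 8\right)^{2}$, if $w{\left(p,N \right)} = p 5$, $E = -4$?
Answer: $1089$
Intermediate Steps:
$w{\left(p,N \right)} = 5 p$
$\left(w{\left(5,E \right)} + 8\right)^{2} = \left(5 \cdot 5 + 8\right)^{2} = \left(25 + 8\right)^{2} = 33^{2} = 1089$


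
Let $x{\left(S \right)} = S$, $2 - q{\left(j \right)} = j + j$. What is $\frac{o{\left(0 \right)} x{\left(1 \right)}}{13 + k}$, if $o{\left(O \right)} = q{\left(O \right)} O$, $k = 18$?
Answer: $0$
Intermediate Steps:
$q{\left(j \right)} = 2 - 2 j$ ($q{\left(j \right)} = 2 - \left(j + j\right) = 2 - 2 j$)
$o{\left(O \right)} = O \left(2 - 2 O\right)$ ($o{\left(O \right)} = \left(2 - 2 O\right) O = O \left(2 - 2 O\right)$)
$\frac{o{\left(0 \right)} x{\left(1 \right)}}{13 + k} = \frac{2 \cdot 0 \left(1 - 0\right) 1}{13 + 18} = \frac{2 \cdot 0 \left(1 + 0\right) 1}{31} = 2 \cdot 0 \cdot 1 \cdot 1 \cdot \frac{1}{31} = 0 \cdot 1 \cdot \frac{1}{31} = 0 \cdot \frac{1}{31} = 0$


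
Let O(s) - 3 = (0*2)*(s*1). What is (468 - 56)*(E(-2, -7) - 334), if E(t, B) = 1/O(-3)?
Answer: -412412/3 ≈ -1.3747e+5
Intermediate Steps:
O(s) = 3 (O(s) = 3 + (0*2)*(s*1) = 3 + 0*s = 3 + 0 = 3)
E(t, B) = ⅓ (E(t, B) = 1/3 = ⅓)
(468 - 56)*(E(-2, -7) - 334) = (468 - 56)*(⅓ - 334) = 412*(-1001/3) = -412412/3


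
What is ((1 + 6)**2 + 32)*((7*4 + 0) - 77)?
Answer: -3969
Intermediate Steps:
((1 + 6)**2 + 32)*((7*4 + 0) - 77) = (7**2 + 32)*((28 + 0) - 77) = (49 + 32)*(28 - 77) = 81*(-49) = -3969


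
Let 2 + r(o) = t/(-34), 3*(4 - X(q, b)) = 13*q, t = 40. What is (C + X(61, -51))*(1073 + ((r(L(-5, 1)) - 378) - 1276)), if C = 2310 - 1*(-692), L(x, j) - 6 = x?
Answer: -81682475/51 ≈ -1.6016e+6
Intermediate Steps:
L(x, j) = 6 + x
X(q, b) = 4 - 13*q/3
r(o) = -54/17 (r(o) = -2 + 40/(-34) = -2 + 40*(-1/34) = -2 - 20/17 = -54/17)
C = 3002 (C = 2310 + 692 = 3002)
(C + X(61, -51))*(1073 + ((r(L(-5, 1)) - 378) - 1276)) = (3002 + (4 - 13/3*61))*(1073 + ((-54/17 - 378) - 1276)) = (3002 + (4 - 793/3))*(1073 + (-6480/17 - 1276)) = (3002 - 781/3)*(1073 - 28172/17) = (8225/3)*(-9931/17) = -81682475/51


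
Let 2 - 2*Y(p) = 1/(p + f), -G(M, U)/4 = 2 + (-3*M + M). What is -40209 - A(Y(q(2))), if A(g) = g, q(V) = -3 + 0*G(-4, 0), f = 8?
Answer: -402099/10 ≈ -40210.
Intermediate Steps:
G(M, U) = -8 + 8*M (G(M, U) = -4*(2 + (-3*M + M)) = -4*(2 - 2*M) = -8 + 8*M)
q(V) = -3 (q(V) = -3 + 0*(-8 + 8*(-4)) = -3 + 0*(-8 - 32) = -3 + 0*(-40) = -3 + 0 = -3)
Y(p) = 1 - 1/(2*(8 + p)) (Y(p) = 1 - 1/(2*(p + 8)) = 1 - 1/(2*(8 + p)))
-40209 - A(Y(q(2))) = -40209 - (15/2 - 3)/(8 - 3) = -40209 - 9/(5*2) = -40209 - 1*9/10 = -40209 - 9/10 = -402099/10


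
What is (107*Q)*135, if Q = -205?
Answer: -2961225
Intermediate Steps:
(107*Q)*135 = (107*(-205))*135 = -21935*135 = -2961225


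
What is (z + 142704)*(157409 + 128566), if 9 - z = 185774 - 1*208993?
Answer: 47452403700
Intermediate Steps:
z = 23228 (z = 9 - (185774 - 1*208993) = 9 - (185774 - 208993) = 9 - 1*(-23219) = 9 + 23219 = 23228)
(z + 142704)*(157409 + 128566) = (23228 + 142704)*(157409 + 128566) = 165932*285975 = 47452403700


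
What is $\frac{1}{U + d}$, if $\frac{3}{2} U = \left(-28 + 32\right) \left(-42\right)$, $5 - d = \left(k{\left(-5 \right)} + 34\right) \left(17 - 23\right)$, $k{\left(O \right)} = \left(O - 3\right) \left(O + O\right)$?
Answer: $\frac{1}{577} \approx 0.0017331$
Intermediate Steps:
$k{\left(O \right)} = 2 O \left(-3 + O\right)$ ($k{\left(O \right)} = \left(-3 + O\right) 2 O = 2 O \left(-3 + O\right)$)
$d = 689$ ($d = 5 - \left(2 \left(-5\right) \left(-3 - 5\right) + 34\right) \left(17 - 23\right) = 5 - \left(2 \left(-5\right) \left(-8\right) + 34\right) \left(17 - 23\right) = 5 - \left(80 + 34\right) \left(-6\right) = 5 - 114 \left(-6\right) = 5 - -684 = 5 + 684 = 689$)
$U = -112$ ($U = \frac{2 \left(-28 + 32\right) \left(-42\right)}{3} = \frac{2 \cdot 4 \left(-42\right)}{3} = \frac{2}{3} \left(-168\right) = -112$)
$\frac{1}{U + d} = \frac{1}{-112 + 689} = \frac{1}{577}$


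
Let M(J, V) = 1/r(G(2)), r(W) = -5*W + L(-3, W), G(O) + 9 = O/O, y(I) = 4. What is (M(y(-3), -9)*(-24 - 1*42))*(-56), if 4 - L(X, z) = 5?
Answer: 1232/13 ≈ 94.769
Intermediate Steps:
L(X, z) = -1 (L(X, z) = 4 - 1*5 = 4 - 5 = -1)
G(O) = -8 (G(O) = -9 + O/O = -9 + 1 = -8)
r(W) = -1 - 5*W (r(W) = -5*W - 1 = -1 - 5*W)
M(J, V) = 1/39 (M(J, V) = 1/(-1 - 5*(-8)) = 1/(-1 + 40) = 1/39)
(M(y(-3), -9)*(-24 - 1*42))*(-56) = ((-24 - 1*42)/39)*(-56) = ((-24 - 42)/39)*(-56) = ((1/39)*(-66))*(-56) = -22/13*(-56) = 1232/13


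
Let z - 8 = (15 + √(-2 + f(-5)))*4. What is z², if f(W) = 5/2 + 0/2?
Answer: 4632 + 272*√2 ≈ 5016.7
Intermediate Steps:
f(W) = 5/2 (f(W) = 5*(½) + 0*(½) = 5/2 + 0 = 5/2)
z = 68 + 2*√2 (z = 8 + (15 + √(-2 + 5/2))*4 = 8 + (15 + √(½))*4 = 8 + (15 + √2/2)*4 = 8 + (60 + 2*√2) = 68 + 2*√2 ≈ 70.828)
z² = (68 + 2*√2)²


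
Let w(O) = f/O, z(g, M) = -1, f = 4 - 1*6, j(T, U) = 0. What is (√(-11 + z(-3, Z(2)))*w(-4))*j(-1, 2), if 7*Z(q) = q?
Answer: 0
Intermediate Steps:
f = -2 (f = 4 - 6 = -2)
Z(q) = q/7
w(O) = -2/O
(√(-11 + z(-3, Z(2)))*w(-4))*j(-1, 2) = (√(-11 - 1)*(-2/(-4)))*0 = (√(-12)*(-2*(-¼)))*0 = ((2*I*√3)*(½))*0 = (I*√3)*0 = 0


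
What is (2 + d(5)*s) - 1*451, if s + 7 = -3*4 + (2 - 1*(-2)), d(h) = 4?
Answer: -509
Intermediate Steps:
s = -15 (s = -7 + (-3*4 + (2 - 1*(-2))) = -7 + (-12 + (2 + 2)) = -7 + (-12 + 4) = -7 - 8 = -15)
(2 + d(5)*s) - 1*451 = (2 + 4*(-15)) - 1*451 = (2 - 60) - 451 = -58 - 451 = -509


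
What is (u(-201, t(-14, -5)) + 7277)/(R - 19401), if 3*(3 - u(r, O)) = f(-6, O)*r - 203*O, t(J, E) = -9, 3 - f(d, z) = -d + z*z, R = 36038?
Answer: 1043/16637 ≈ 0.062692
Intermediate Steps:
f(d, z) = 3 + d - z² (f(d, z) = 3 - (-d + z*z) = 3 - (-d + z²) = 3 - (z² - d) = 3 + (d - z²) = 3 + d - z²)
u(r, O) = 3 + 203*O/3 - r*(-3 - O²)/3 (u(r, O) = 3 - ((3 - 6 - O²)*r - 203*O)/3 = 3 - ((-3 - O²)*r - 203*O)/3 = 3 - (r*(-3 - O²) - 203*O)/3 = 3 - (-203*O + r*(-3 - O²))/3 = 3 + (203*O/3 - r*(-3 - O²)/3) = 3 + 203*O/3 - r*(-3 - O²)/3)
(u(-201, t(-14, -5)) + 7277)/(R - 19401) = ((3 + (203/3)*(-9) + (⅓)*(-201)*(3 + (-9)²)) + 7277)/(36038 - 19401) = ((3 - 609 + (⅓)*(-201)*(3 + 81)) + 7277)/16637 = ((3 - 609 + (⅓)*(-201)*84) + 7277)*(1/16637) = ((3 - 609 - 5628) + 7277)*(1/16637) = (-6234 + 7277)*(1/16637) = 1043*(1/16637) = 1043/16637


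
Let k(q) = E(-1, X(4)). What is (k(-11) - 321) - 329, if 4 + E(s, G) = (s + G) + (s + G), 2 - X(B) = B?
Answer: -660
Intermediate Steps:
X(B) = 2 - B
E(s, G) = -4 + 2*G + 2*s (E(s, G) = -4 + ((s + G) + (s + G)) = -4 + ((G + s) + (G + s)) = -4 + (2*G + 2*s) = -4 + 2*G + 2*s)
k(q) = -10 (k(q) = -4 + 2*(2 - 1*4) + 2*(-1) = -4 + 2*(2 - 4) - 2 = -4 + 2*(-2) - 2 = -4 - 4 - 2 = -10)
(k(-11) - 321) - 329 = (-10 - 321) - 329 = -331 - 329 = -660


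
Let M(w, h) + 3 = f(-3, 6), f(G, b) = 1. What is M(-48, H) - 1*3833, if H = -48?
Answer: -3835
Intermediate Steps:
M(w, h) = -2 (M(w, h) = -3 + 1 = -2)
M(-48, H) - 1*3833 = -2 - 1*3833 = -2 - 3833 = -3835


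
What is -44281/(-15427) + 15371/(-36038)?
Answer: 1358670261/555958226 ≈ 2.4438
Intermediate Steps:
-44281/(-15427) + 15371/(-36038) = -44281*(-1/15427) + 15371*(-1/36038) = 44281/15427 - 15371/36038 = 1358670261/555958226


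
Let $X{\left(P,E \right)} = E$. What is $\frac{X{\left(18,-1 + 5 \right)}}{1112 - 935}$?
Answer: $\frac{4}{177} \approx 0.022599$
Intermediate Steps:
$\frac{X{\left(18,-1 + 5 \right)}}{1112 - 935} = \frac{-1 + 5}{1112 - 935} = \frac{1}{177} \cdot 4 = \frac{4}{177}$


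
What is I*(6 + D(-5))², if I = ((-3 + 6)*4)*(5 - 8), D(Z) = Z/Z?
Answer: -1764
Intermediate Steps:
D(Z) = 1
I = -36 (I = (3*4)*(-3) = 12*(-3) = -36)
I*(6 + D(-5))² = -36*(6 + 1)² = -36*7² = -36*49 = -1764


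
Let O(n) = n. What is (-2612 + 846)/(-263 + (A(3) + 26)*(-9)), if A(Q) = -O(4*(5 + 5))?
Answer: 1766/137 ≈ 12.891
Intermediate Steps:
A(Q) = -40 (A(Q) = -4*(5 + 5) = -4*10 = -1*40 = -40)
(-2612 + 846)/(-263 + (A(3) + 26)*(-9)) = (-2612 + 846)/(-263 + (-40 + 26)*(-9)) = -1766/(-263 - 14*(-9)) = -1766/(-263 + 126) = -1766/(-137) = -1766*(-1/137) = 1766/137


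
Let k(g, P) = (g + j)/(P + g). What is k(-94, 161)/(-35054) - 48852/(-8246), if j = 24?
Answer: 28683815939/4841676007 ≈ 5.9244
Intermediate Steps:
k(g, P) = (24 + g)/(P + g) (k(g, P) = (g + 24)/(P + g) = (24 + g)/(P + g))
k(-94, 161)/(-35054) - 48852/(-8246) = ((24 - 94)/(161 - 94))/(-35054) - 48852/(-8246) = (-70/67)*(-1/35054) - 48852*(-1/8246) = ((1/67)*(-70))*(-1/35054) + 24426/4123 = -70/67*(-1/35054) + 24426/4123 = 35/1174309 + 24426/4123 = 28683815939/4841676007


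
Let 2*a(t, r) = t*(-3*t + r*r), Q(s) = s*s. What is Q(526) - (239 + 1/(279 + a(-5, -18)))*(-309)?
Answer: 132849527/379 ≈ 3.5053e+5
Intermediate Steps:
Q(s) = s²
a(t, r) = t*(r² - 3*t)/2 (a(t, r) = (t*(-3*t + r*r))/2 = (t*(-3*t + r²))/2 = (t*(r² - 3*t))/2 = t*(r² - 3*t)/2)
Q(526) - (239 + 1/(279 + a(-5, -18)))*(-309) = 526² - (239 + 1/(279 + (½)*(-5)*((-18)² - 3*(-5))))*(-309) = 276676 - (239 + 1/(279 + (½)*(-5)*(324 + 15)))*(-309) = 276676 - (239 + 1/(279 + (½)*(-5)*339))*(-309) = 276676 - (239 + 1/(279 - 1695/2))*(-309) = 276676 - (239 + 1/(-1137/2))*(-309) = 276676 - (239 - 2/1137)*(-309) = 276676 - 271741*(-309)/1137 = 276676 - 1*(-27989323/379) = 276676 + 27989323/379 = 132849527/379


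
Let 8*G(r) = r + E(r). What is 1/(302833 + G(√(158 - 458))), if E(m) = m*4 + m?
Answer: 1211332/366831304231 - 30*I*√3/366831304231 ≈ 3.3021e-6 - 1.4165e-10*I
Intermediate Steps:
E(m) = 5*m (E(m) = 4*m + m = 5*m)
G(r) = 3*r/4 (G(r) = (r + 5*r)/8 = (6*r)/8 = 3*r/4)
1/(302833 + G(√(158 - 458))) = 1/(302833 + 3*√(158 - 458)/4) = 1/(302833 + 3*√(-300)/4) = 1/(302833 + 3*(10*I*√3)/4) = 1/(302833 + 15*I*√3/2)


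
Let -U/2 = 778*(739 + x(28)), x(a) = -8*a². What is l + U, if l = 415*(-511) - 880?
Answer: 8396403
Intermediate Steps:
l = -212945 (l = -212065 - 880 = -212945)
U = 8609348 (U = -1556*(739 - 8*28²) = -1556*(739 - 8*784) = -1556*(739 - 6272) = -1556*(-5533) = -2*(-4304674) = 8609348)
l + U = -212945 + 8609348 = 8396403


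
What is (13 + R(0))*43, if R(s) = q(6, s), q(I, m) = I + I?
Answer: 1075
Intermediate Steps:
q(I, m) = 2*I
R(s) = 12 (R(s) = 2*6 = 12)
(13 + R(0))*43 = (13 + 12)*43 = 25*43 = 1075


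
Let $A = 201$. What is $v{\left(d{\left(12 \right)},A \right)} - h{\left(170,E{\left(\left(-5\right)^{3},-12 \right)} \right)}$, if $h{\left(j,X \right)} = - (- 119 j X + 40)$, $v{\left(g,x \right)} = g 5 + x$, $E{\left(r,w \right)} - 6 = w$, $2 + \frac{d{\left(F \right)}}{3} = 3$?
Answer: $121636$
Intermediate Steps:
$d{\left(F \right)} = 3$ ($d{\left(F \right)} = -6 + 3 \cdot 3 = -6 + 9 = 3$)
$E{\left(r,w \right)} = 6 + w$
$v{\left(g,x \right)} = x + 5 g$ ($v{\left(g,x \right)} = 5 g + x = x + 5 g$)
$h{\left(j,X \right)} = -40 + 119 X j$ ($h{\left(j,X \right)} = - (- 119 X j + 40) = - (40 - 119 X j) = -40 + 119 X j$)
$v{\left(d{\left(12 \right)},A \right)} - h{\left(170,E{\left(\left(-5\right)^{3},-12 \right)} \right)} = \left(201 + 5 \cdot 3\right) - \left(-40 + 119 \left(6 - 12\right) 170\right) = \left(201 + 15\right) - \left(-40 + 119 \left(-6\right) 170\right) = 216 - \left(-40 - 121380\right) = 216 - -121420 = 216 + 121420 = 121636$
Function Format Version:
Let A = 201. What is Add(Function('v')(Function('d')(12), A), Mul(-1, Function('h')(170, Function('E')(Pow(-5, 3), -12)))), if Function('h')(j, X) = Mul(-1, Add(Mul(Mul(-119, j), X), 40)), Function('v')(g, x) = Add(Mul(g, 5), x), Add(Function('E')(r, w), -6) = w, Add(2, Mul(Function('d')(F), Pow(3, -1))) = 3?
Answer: 121636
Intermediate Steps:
Function('d')(F) = 3 (Function('d')(F) = Add(-6, Mul(3, 3)) = Add(-6, 9) = 3)
Function('E')(r, w) = Add(6, w)
Function('v')(g, x) = Add(x, Mul(5, g)) (Function('v')(g, x) = Add(Mul(5, g), x) = Add(x, Mul(5, g)))
Function('h')(j, X) = Add(-40, Mul(119, X, j)) (Function('h')(j, X) = Mul(-1, Add(Mul(-119, X, j), 40)) = Mul(-1, Add(40, Mul(-119, X, j))) = Add(-40, Mul(119, X, j)))
Add(Function('v')(Function('d')(12), A), Mul(-1, Function('h')(170, Function('E')(Pow(-5, 3), -12)))) = Add(Add(201, Mul(5, 3)), Mul(-1, Add(-40, Mul(119, Add(6, -12), 170)))) = Add(Add(201, 15), Mul(-1, Add(-40, Mul(119, -6, 170)))) = Add(216, Mul(-1, Add(-40, -121380))) = Add(216, Mul(-1, -121420)) = Add(216, 121420) = 121636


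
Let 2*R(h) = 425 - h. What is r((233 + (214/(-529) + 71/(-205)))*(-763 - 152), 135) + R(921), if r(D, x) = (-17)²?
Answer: 41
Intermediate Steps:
R(h) = 425/2 - h/2 (R(h) = (425 - h)/2 = 425/2 - h/2)
r(D, x) = 289
r((233 + (214/(-529) + 71/(-205)))*(-763 - 152), 135) + R(921) = 289 + (425/2 - ½*921) = 289 + (425/2 - 921/2) = 289 - 248 = 41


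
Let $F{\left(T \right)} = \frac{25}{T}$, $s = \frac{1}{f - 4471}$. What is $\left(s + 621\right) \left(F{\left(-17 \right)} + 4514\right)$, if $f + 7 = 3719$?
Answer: $\frac{12052583998}{4301} \approx 2.8023 \cdot 10^{6}$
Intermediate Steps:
$f = 3712$ ($f = -7 + 3719 = 3712$)
$s = - \frac{1}{759}$ ($s = \frac{1}{3712 - 4471} = \frac{1}{-759} = - \frac{1}{759} \approx -0.0013175$)
$\left(s + 621\right) \left(F{\left(-17 \right)} + 4514\right) = \left(- \frac{1}{759} + 621\right) \left(\frac{25}{-17} + 4514\right) = \frac{471338 \left(25 \left(- \frac{1}{17}\right) + 4514\right)}{759} = \frac{471338 \left(- \frac{25}{17} + 4514\right)}{759} = \frac{471338}{759} \cdot \frac{76713}{17} = \frac{12052583998}{4301}$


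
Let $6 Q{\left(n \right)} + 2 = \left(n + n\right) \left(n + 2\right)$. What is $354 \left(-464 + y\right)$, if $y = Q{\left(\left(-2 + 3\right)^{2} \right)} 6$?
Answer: $-162840$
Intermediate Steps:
$Q{\left(n \right)} = - \frac{1}{3} + \frac{n \left(2 + n\right)}{3}$ ($Q{\left(n \right)} = - \frac{1}{3} + \frac{\left(n + n\right) \left(n + 2\right)}{6} = - \frac{1}{3} + \frac{2 n \left(2 + n\right)}{6} = - \frac{1}{3} + \frac{n \left(2 + n\right)}{3}$)
$y = 4$ ($y = \left(- \frac{1}{3} + \frac{\left(\left(-2 + 3\right)^{2}\right)^{2}}{3} + \frac{2 \left(-2 + 3\right)^{2}}{3}\right) 6 = \left(- \frac{1}{3} + \frac{\left(1^{2}\right)^{2}}{3} + \frac{2 \cdot 1^{2}}{3}\right) 6 = \left(- \frac{1}{3} + \frac{1^{2}}{3} + \frac{2}{3} \cdot 1\right) 6 = \left(- \frac{1}{3} + \frac{1}{3} \cdot 1 + \frac{2}{3}\right) 6 = \left(- \frac{1}{3} + \frac{1}{3} + \frac{2}{3}\right) 6 = \frac{2}{3} \cdot 6 = 4$)
$354 \left(-464 + y\right) = 354 \left(-464 + 4\right) = 354 \left(-460\right) = -162840$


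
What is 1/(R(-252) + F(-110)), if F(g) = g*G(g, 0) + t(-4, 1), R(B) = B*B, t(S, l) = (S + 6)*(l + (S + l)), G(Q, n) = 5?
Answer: 1/62950 ≈ 1.5886e-5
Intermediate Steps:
t(S, l) = (6 + S)*(S + 2*l)
R(B) = B**2
F(g) = -4 + 5*g (F(g) = g*5 + ((-4)**2 + 6*(-4) + 12*1 + 2*(-4)*1) = 5*g + (16 - 24 + 12 - 8) = 5*g - 4 = -4 + 5*g)
1/(R(-252) + F(-110)) = 1/((-252)**2 + (-4 + 5*(-110))) = 1/(63504 + (-4 - 550)) = 1/(63504 - 554) = 1/62950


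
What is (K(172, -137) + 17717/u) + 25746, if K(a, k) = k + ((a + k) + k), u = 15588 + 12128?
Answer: 706969729/27716 ≈ 25508.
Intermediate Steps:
u = 27716
K(a, k) = a + 3*k (K(a, k) = k + (a + 2*k) = a + 3*k)
(K(172, -137) + 17717/u) + 25746 = ((172 + 3*(-137)) + 17717/27716) + 25746 = ((172 - 411) + 17717*(1/27716)) + 25746 = (-239 + 17717/27716) + 25746 = -6606407/27716 + 25746 = 706969729/27716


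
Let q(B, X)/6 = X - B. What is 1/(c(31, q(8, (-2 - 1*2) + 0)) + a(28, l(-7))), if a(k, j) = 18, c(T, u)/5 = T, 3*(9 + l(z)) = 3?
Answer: 1/173 ≈ 0.0057803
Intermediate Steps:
l(z) = -8 (l(z) = -9 + (⅓)*3 = -9 + 1 = -8)
q(B, X) = -6*B + 6*X (q(B, X) = 6*(X - B) = -6*B + 6*X)
c(T, u) = 5*T
1/(c(31, q(8, (-2 - 1*2) + 0)) + a(28, l(-7))) = 1/(5*31 + 18) = 1/(155 + 18) = 1/173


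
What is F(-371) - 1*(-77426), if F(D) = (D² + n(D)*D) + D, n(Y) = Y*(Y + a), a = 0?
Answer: -50850115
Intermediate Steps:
n(Y) = Y² (n(Y) = Y*(Y + 0) = Y*Y = Y²)
F(D) = D + D² + D³ (F(D) = (D² + D²*D) + D = (D² + D³) + D = D + D² + D³)
F(-371) - 1*(-77426) = -371*(1 - 371 + (-371)²) - 1*(-77426) = -371*(1 - 371 + 137641) + 77426 = -371*137271 + 77426 = -50927541 + 77426 = -50850115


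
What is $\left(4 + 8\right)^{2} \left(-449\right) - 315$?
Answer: $-64971$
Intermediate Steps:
$\left(4 + 8\right)^{2} \left(-449\right) - 315 = 12^{2} \left(-449\right) - 315 = 144 \left(-449\right) - 315 = -64656 - 315 = -64971$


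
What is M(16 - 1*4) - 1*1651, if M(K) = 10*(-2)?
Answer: -1671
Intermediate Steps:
M(K) = -20
M(16 - 1*4) - 1*1651 = -20 - 1*1651 = -20 - 1651 = -1671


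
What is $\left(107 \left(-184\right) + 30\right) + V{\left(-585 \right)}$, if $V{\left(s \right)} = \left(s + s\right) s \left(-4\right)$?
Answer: $-2757458$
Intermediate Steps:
$V{\left(s \right)} = - 8 s^{2}$ ($V{\left(s \right)} = 2 s s \left(-4\right) = 2 s^{2} \left(-4\right) = - 8 s^{2}$)
$\left(107 \left(-184\right) + 30\right) + V{\left(-585 \right)} = \left(107 \left(-184\right) + 30\right) - 8 \left(-585\right)^{2} = \left(-19688 + 30\right) - 2737800 = -19658 - 2737800 = -2757458$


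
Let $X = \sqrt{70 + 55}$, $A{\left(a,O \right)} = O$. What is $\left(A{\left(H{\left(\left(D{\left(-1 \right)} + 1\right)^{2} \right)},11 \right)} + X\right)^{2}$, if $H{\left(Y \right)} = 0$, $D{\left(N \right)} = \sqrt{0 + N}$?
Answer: $246 + 110 \sqrt{5} \approx 491.97$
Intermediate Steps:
$D{\left(N \right)} = \sqrt{N}$
$X = 5 \sqrt{5}$ ($X = \sqrt{125} = 5 \sqrt{5} \approx 11.18$)
$\left(A{\left(H{\left(\left(D{\left(-1 \right)} + 1\right)^{2} \right)},11 \right)} + X\right)^{2} = \left(11 + 5 \sqrt{5}\right)^{2}$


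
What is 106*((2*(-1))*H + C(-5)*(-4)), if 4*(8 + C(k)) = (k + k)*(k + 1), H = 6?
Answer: -2120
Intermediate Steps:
C(k) = -8 + k*(1 + k)/2 (C(k) = -8 + ((k + k)*(k + 1))/4 = -8 + ((2*k)*(1 + k))/4 = -8 + (2*k*(1 + k))/4 = -8 + k*(1 + k)/2)
106*((2*(-1))*H + C(-5)*(-4)) = 106*((2*(-1))*6 + (-8 + (1/2)*(-5) + (1/2)*(-5)**2)*(-4)) = 106*(-2*6 + (-8 - 5/2 + (1/2)*25)*(-4)) = 106*(-12 + (-8 - 5/2 + 25/2)*(-4)) = 106*(-12 + 2*(-4)) = 106*(-12 - 8) = 106*(-20) = -2120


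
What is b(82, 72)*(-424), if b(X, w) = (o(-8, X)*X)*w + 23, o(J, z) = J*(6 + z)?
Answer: 1762310632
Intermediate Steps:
b(X, w) = 23 + X*w*(-48 - 8*X) (b(X, w) = ((-8*(6 + X))*X)*w + 23 = ((-48 - 8*X)*X)*w + 23 = (X*(-48 - 8*X))*w + 23 = X*w*(-48 - 8*X) + 23 = 23 + X*w*(-48 - 8*X))
b(82, 72)*(-424) = (23 - 8*82*72*(6 + 82))*(-424) = (23 - 8*82*72*88)*(-424) = (23 - 4156416)*(-424) = -4156393*(-424) = 1762310632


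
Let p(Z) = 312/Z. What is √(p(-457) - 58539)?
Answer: 3*I*√1358439355/457 ≈ 241.95*I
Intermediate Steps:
√(p(-457) - 58539) = √(312/(-457) - 58539) = √(312*(-1/457) - 58539) = √(-312/457 - 58539) = √(-26752635/457) = 3*I*√1358439355/457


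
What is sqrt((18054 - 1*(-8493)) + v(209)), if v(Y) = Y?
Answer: 2*sqrt(6689) ≈ 163.57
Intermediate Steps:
sqrt((18054 - 1*(-8493)) + v(209)) = sqrt((18054 - 1*(-8493)) + 209) = sqrt((18054 + 8493) + 209) = sqrt(26547 + 209) = sqrt(26756) = 2*sqrt(6689)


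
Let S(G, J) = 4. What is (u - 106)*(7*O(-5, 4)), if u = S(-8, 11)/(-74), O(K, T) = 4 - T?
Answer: 0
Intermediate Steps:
u = -2/37 (u = 4/(-74) = 4*(-1/74) = -2/37 ≈ -0.054054)
(u - 106)*(7*O(-5, 4)) = (-2/37 - 106)*(7*(4 - 1*4)) = -27468*(4 - 4)/37 = -27468*0/37 = -3924/37*0 = 0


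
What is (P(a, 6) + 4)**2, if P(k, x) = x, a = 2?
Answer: 100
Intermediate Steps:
(P(a, 6) + 4)**2 = (6 + 4)**2 = 10**2 = 100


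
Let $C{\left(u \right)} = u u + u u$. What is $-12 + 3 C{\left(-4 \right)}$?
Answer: $84$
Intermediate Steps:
$C{\left(u \right)} = 2 u^{2}$ ($C{\left(u \right)} = u^{2} + u^{2} = 2 u^{2}$)
$-12 + 3 C{\left(-4 \right)} = -12 + 3 \cdot 2 \left(-4\right)^{2} = -12 + 3 \cdot 2 \cdot 16 = -12 + 3 \cdot 32 = -12 + 96 = 84$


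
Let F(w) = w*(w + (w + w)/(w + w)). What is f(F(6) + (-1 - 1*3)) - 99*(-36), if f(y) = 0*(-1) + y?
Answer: 3602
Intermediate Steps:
F(w) = w*(1 + w) (F(w) = w*(w + (2*w)/((2*w))) = w*(w + (2*w)*(1/(2*w))) = w*(w + 1) = w*(1 + w))
f(y) = y (f(y) = 0 + y = y)
f(F(6) + (-1 - 1*3)) - 99*(-36) = (6*(1 + 6) + (-1 - 1*3)) - 99*(-36) = (6*7 + (-1 - 3)) + 3564 = (42 - 4) + 3564 = 38 + 3564 = 3602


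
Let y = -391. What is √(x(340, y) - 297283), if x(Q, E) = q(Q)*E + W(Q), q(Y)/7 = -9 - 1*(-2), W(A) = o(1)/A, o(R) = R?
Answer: I*√8037783515/170 ≈ 527.38*I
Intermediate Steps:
W(A) = 1/A
q(Y) = -49 (q(Y) = 7*(-9 - 1*(-2)) = 7*(-9 + 2) = 7*(-7) = -49)
x(Q, E) = 1/Q - 49*E (x(Q, E) = -49*E + 1/Q = 1/Q - 49*E)
√(x(340, y) - 297283) = √((1/340 - 49*(-391)) - 297283) = √((1/340 + 19159) - 297283) = √(6514061/340 - 297283) = √(-94562159/340) = I*√8037783515/170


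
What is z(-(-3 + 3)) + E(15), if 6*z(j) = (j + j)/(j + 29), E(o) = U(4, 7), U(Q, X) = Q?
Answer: 4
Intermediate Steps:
E(o) = 4
z(j) = j/(3*(29 + j)) (z(j) = ((j + j)/(j + 29))/6 = ((2*j)/(29 + j))/6 = (2*j/(29 + j))/6 = j/(3*(29 + j)))
z(-(-3 + 3)) + E(15) = (-(-3 + 3))/(3*(29 - (-3 + 3))) + 4 = (-1*0)/(3*(29 - 1*0)) + 4 = (⅓)*0/(29 + 0) + 4 = (⅓)*0/29 + 4 = (⅓)*0*(1/29) + 4 = 0 + 4 = 4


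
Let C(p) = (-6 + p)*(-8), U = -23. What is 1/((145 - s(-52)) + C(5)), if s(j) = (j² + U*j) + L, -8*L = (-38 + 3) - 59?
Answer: -4/15035 ≈ -0.00026605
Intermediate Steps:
L = 47/4 (L = -((-38 + 3) - 59)/8 = -(-35 - 59)/8 = -⅛*(-94) = 47/4 ≈ 11.750)
s(j) = 47/4 + j² - 23*j (s(j) = (j² - 23*j) + 47/4 = 47/4 + j² - 23*j)
C(p) = 48 - 8*p
1/((145 - s(-52)) + C(5)) = 1/((145 - (47/4 + (-52)² - 23*(-52))) + (48 - 8*5)) = 1/((145 - (47/4 + 2704 + 1196)) + (48 - 40)) = 1/((145 - 1*15647/4) + 8) = 1/((145 - 15647/4) + 8) = 1/(-15067/4 + 8) = 1/(-15035/4) = -4/15035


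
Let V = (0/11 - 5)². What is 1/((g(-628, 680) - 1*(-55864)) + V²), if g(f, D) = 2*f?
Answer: 1/55233 ≈ 1.8105e-5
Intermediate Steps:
V = 25 (V = (0*(1/11) - 5)² = (0 - 5)² = (-5)² = 25)
1/((g(-628, 680) - 1*(-55864)) + V²) = 1/((2*(-628) - 1*(-55864)) + 25²) = 1/((-1256 + 55864) + 625) = 1/(54608 + 625) = 1/55233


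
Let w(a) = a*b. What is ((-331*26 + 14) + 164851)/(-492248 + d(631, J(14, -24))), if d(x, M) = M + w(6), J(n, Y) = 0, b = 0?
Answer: -156259/492248 ≈ -0.31744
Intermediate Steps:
w(a) = 0 (w(a) = a*0 = 0)
d(x, M) = M (d(x, M) = M + 0 = M)
((-331*26 + 14) + 164851)/(-492248 + d(631, J(14, -24))) = ((-331*26 + 14) + 164851)/(-492248 + 0) = ((-8606 + 14) + 164851)/(-492248) = (-8592 + 164851)*(-1/492248) = 156259*(-1/492248) = -156259/492248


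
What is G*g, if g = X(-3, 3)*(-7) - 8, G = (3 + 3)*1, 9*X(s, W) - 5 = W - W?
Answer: -214/3 ≈ -71.333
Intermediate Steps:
X(s, W) = 5/9 (X(s, W) = 5/9 + (W - W)/9 = 5/9 + (⅑)*0 = 5/9 + 0 = 5/9)
G = 6 (G = 6*1 = 6)
g = -107/9 (g = (5/9)*(-7) - 8 = -35/9 - 8 = -107/9 ≈ -11.889)
G*g = 6*(-107/9) = -214/3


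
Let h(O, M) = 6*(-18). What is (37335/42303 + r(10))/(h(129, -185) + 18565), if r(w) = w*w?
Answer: 1422545/260262157 ≈ 0.0054658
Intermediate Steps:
h(O, M) = -108
r(w) = w²
(37335/42303 + r(10))/(h(129, -185) + 18565) = (37335/42303 + 10²)/(-108 + 18565) = (37335*(1/42303) + 100)/18457 = (12445/14101 + 100)*(1/18457) = (1422545/14101)*(1/18457) = 1422545/260262157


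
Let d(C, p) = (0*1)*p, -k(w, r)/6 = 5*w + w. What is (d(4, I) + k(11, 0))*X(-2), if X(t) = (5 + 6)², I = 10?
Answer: -47916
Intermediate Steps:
k(w, r) = -36*w (k(w, r) = -6*(5*w + w) = -36*w)
d(C, p) = 0 (d(C, p) = 0*p = 0)
X(t) = 121 (X(t) = 11² = 121)
(d(4, I) + k(11, 0))*X(-2) = (0 - 36*11)*121 = (0 - 396)*121 = -396*121 = -47916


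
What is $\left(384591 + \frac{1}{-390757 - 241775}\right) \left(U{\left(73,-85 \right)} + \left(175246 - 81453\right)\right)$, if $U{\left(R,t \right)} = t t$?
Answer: $\frac{12287128172785199}{316266} \approx 3.8851 \cdot 10^{10}$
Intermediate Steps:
$U{\left(R,t \right)} = t^{2}$
$\left(384591 + \frac{1}{-390757 - 241775}\right) \left(U{\left(73,-85 \right)} + \left(175246 - 81453\right)\right) = \left(384591 + \frac{1}{-390757 - 241775}\right) \left(\left(-85\right)^{2} + \left(175246 - 81453\right)\right) = \left(384591 + \frac{1}{-632532}\right) \left(7225 + 93793\right) = \left(384591 - \frac{1}{632532}\right) 101018 = \frac{243266114411}{632532} \cdot 101018 = \frac{12287128172785199}{316266}$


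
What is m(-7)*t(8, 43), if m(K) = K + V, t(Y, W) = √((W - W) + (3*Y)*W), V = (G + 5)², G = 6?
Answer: 228*√258 ≈ 3662.2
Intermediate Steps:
V = 121 (V = (6 + 5)² = 11² = 121)
t(Y, W) = √3*√(W*Y) (t(Y, W) = √(0 + 3*W*Y) = √(3*W*Y) = √3*√(W*Y))
m(K) = 121 + K (m(K) = K + 121 = 121 + K)
m(-7)*t(8, 43) = (121 - 7)*(√3*√(43*8)) = 114*(√3*√344) = 114*(√3*(2*√86)) = 114*(2*√258) = 228*√258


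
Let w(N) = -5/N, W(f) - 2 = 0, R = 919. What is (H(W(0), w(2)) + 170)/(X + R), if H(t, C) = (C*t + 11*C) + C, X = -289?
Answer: 3/14 ≈ 0.21429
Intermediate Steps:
W(f) = 2 (W(f) = 2 + 0 = 2)
H(t, C) = 12*C + C*t (H(t, C) = (11*C + C*t) + C = 12*C + C*t)
(H(W(0), w(2)) + 170)/(X + R) = ((-5/2)*(12 + 2) + 170)/(-289 + 919) = (-5*1/2*14 + 170)/630 = (-5/2*14 + 170)*(1/630) = (-35 + 170)*(1/630) = 135*(1/630) = 3/14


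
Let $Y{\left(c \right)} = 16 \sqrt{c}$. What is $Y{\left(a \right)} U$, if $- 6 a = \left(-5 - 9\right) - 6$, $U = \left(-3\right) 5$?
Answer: $- 80 \sqrt{30} \approx -438.18$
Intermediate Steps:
$U = -15$
$a = \frac{10}{3}$ ($a = - \frac{\left(-5 - 9\right) - 6}{6} = - \frac{-14 - 6}{6} = \left(- \frac{1}{6}\right) \left(-20\right) = \frac{10}{3} \approx 3.3333$)
$Y{\left(a \right)} U = 16 \sqrt{\frac{10}{3}} \left(-15\right) = 16 \frac{\sqrt{30}}{3} \left(-15\right) = \frac{16 \sqrt{30}}{3} \left(-15\right) = - 80 \sqrt{30}$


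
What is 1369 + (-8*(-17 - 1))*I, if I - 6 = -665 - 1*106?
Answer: -108791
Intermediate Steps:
I = -765 (I = 6 + (-665 - 1*106) = 6 + (-665 - 106) = 6 - 771 = -765)
1369 + (-8*(-17 - 1))*I = 1369 - 8*(-17 - 1)*(-765) = 1369 - 8*(-18)*(-765) = 1369 + 144*(-765) = 1369 - 110160 = -108791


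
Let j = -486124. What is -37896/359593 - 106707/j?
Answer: 19948935147/174806787532 ≈ 0.11412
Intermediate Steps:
-37896/359593 - 106707/j = -37896/359593 - 106707/(-486124) = -37896*1/359593 - 106707*(-1/486124) = -37896/359593 + 106707/486124 = 19948935147/174806787532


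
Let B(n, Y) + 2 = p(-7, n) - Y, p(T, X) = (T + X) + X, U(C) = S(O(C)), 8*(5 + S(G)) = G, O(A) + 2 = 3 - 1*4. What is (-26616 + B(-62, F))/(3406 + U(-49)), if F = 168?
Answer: -215336/27205 ≈ -7.9153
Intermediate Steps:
O(A) = -3 (O(A) = -2 + (3 - 1*4) = -2 + (3 - 4) = -2 - 1 = -3)
S(G) = -5 + G/8
U(C) = -43/8 (U(C) = -5 + (1/8)*(-3) = -5 - 3/8 = -43/8)
p(T, X) = T + 2*X
B(n, Y) = -9 - Y + 2*n (B(n, Y) = -2 + ((-7 + 2*n) - Y) = -2 + (-7 - Y + 2*n) = -9 - Y + 2*n)
(-26616 + B(-62, F))/(3406 + U(-49)) = (-26616 + (-9 - 1*168 + 2*(-62)))/(3406 - 43/8) = (-26616 + (-9 - 168 - 124))/(27205/8) = (-26616 - 301)*(8/27205) = -26917*8/27205 = -215336/27205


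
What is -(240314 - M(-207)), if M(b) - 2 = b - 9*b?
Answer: -238656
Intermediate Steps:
M(b) = 2 - 8*b (M(b) = 2 + (b - 9*b) = 2 - 8*b)
-(240314 - M(-207)) = -(240314 - (2 - 8*(-207))) = -(240314 - (2 + 1656)) = -(240314 - 1*1658) = -(240314 - 1658) = -1*238656 = -238656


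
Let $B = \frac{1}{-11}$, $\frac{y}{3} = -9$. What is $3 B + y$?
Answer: $- \frac{300}{11} \approx -27.273$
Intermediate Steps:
$y = -27$ ($y = 3 \left(-9\right) = -27$)
$B = - \frac{1}{11} \approx -0.090909$
$3 B + y = 3 \left(- \frac{1}{11}\right) - 27 = - \frac{3}{11} - 27 = - \frac{300}{11}$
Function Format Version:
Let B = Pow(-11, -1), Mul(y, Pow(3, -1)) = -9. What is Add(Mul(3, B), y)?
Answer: Rational(-300, 11) ≈ -27.273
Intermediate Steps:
y = -27 (y = Mul(3, -9) = -27)
B = Rational(-1, 11) ≈ -0.090909
Add(Mul(3, B), y) = Add(Mul(3, Rational(-1, 11)), -27) = Add(Rational(-3, 11), -27) = Rational(-300, 11)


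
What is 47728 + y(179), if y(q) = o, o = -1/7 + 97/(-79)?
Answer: 26392826/553 ≈ 47727.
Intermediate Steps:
o = -758/553 (o = -1*⅐ + 97*(-1/79) = -⅐ - 97/79 = -758/553 ≈ -1.3707)
y(q) = -758/553
47728 + y(179) = 47728 - 758/553 = 26392826/553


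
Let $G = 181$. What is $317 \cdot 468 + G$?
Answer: $148537$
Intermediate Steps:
$317 \cdot 468 + G = 317 \cdot 468 + 181 = 148356 + 181 = 148537$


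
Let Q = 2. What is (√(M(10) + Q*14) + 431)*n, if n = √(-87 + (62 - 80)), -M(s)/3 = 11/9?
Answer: I*(√2555 + 431*√105) ≈ 4467.0*I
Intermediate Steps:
M(s) = -11/3 (M(s) = -33/9 = -3*11/9 = -11/3)
n = I*√105 (n = √(-87 - 18) = √(-105) = I*√105 ≈ 10.247*I)
(√(M(10) + Q*14) + 431)*n = (√(-11/3 + 2*14) + 431)*(I*√105) = (√(-11/3 + 28) + 431)*(I*√105) = (√(73/3) + 431)*(I*√105) = (√219/3 + 431)*(I*√105) = (431 + √219/3)*(I*√105) = I*√105*(431 + √219/3)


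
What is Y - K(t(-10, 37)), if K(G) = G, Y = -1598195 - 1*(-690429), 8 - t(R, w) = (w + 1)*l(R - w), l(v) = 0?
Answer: -907774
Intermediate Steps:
t(R, w) = 8 (t(R, w) = 8 - (w + 1)*0 = 8 - (1 + w)*0 = 8 - 1*0 = 8 + 0 = 8)
Y = -907766 (Y = -1598195 + 690429 = -907766)
Y - K(t(-10, 37)) = -907766 - 1*8 = -907766 - 8 = -907774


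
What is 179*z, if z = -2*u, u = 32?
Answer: -11456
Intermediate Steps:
z = -64 (z = -2*32 = -64)
179*z = 179*(-64) = -11456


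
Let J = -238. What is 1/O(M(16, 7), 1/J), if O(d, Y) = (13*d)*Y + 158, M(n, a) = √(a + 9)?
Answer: 119/18776 ≈ 0.0063379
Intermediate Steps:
M(n, a) = √(9 + a)
O(d, Y) = 158 + 13*Y*d (O(d, Y) = 13*Y*d + 158 = 158 + 13*Y*d)
1/O(M(16, 7), 1/J) = 1/(158 + 13*√(9 + 7)/(-238)) = 1/(158 + 13*(-1/238)*√16) = 1/(158 + 13*(-1/238)*4) = 1/(158 - 26/119) = 1/(18776/119) = 119/18776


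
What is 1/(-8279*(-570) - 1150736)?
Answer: 1/3568294 ≈ 2.8025e-7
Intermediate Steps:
1/(-8279*(-570) - 1150736) = 1/(4719030 - 1150736) = 1/3568294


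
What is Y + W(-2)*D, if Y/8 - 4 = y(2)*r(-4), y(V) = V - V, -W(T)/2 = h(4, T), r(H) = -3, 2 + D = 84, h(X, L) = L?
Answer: 360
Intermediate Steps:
D = 82 (D = -2 + 84 = 82)
W(T) = -2*T
y(V) = 0
Y = 32 (Y = 32 + 8*(0*(-3)) = 32 + 8*0 = 32 + 0 = 32)
Y + W(-2)*D = 32 - 2*(-2)*82 = 32 + 4*82 = 32 + 328 = 360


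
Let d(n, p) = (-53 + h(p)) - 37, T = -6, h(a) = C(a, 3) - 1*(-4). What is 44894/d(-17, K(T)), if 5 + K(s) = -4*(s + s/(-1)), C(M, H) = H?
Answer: -44894/83 ≈ -540.89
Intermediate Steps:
h(a) = 7 (h(a) = 3 - 1*(-4) = 3 + 4 = 7)
K(s) = -5 (K(s) = -5 - 4*(s + s/(-1)) = -5 - 4*(s + s*(-1)) = -5 - 4*(s - s) = -5 - 4*0 = -5 + 0 = -5)
d(n, p) = -83 (d(n, p) = (-53 + 7) - 37 = -46 - 37 = -83)
44894/d(-17, K(T)) = 44894/(-83) = 44894*(-1/83) = -44894/83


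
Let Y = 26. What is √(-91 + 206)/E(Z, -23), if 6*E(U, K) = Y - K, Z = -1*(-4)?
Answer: 6*√115/49 ≈ 1.3131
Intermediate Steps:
Z = 4
E(U, K) = 13/3 - K/6 (E(U, K) = (26 - K)/6 = 13/3 - K/6)
√(-91 + 206)/E(Z, -23) = √(-91 + 206)/(13/3 - ⅙*(-23)) = √115/(13/3 + 23/6) = √115/(49/6) = √115*(6/49) = 6*√115/49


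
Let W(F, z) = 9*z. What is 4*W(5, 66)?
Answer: 2376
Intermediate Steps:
4*W(5, 66) = 4*(9*66) = 4*594 = 2376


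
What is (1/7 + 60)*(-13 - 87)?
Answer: -42100/7 ≈ -6014.3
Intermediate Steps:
(1/7 + 60)*(-13 - 87) = (⅐ + 60)*(-100) = (421/7)*(-100) = -42100/7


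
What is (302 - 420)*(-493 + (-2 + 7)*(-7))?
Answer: 62304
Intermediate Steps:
(302 - 420)*(-493 + (-2 + 7)*(-7)) = -118*(-493 + 5*(-7)) = -118*(-493 - 35) = -118*(-528) = 62304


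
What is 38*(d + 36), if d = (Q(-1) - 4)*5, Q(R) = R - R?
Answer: 608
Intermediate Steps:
Q(R) = 0
d = -20 (d = (0 - 4)*5 = -4*5 = -20)
38*(d + 36) = 38*(-20 + 36) = 38*16 = 608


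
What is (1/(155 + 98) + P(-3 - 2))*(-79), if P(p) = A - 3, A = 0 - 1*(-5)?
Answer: -40053/253 ≈ -158.31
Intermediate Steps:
A = 5 (A = 0 + 5 = 5)
P(p) = 2 (P(p) = 5 - 3 = 2)
(1/(155 + 98) + P(-3 - 2))*(-79) = (1/(155 + 98) + 2)*(-79) = (1/253 + 2)*(-79) = (507/253)*(-79) = -40053/253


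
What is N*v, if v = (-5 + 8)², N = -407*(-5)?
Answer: 18315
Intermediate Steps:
N = 2035
v = 9 (v = 3² = 9)
N*v = 2035*9 = 18315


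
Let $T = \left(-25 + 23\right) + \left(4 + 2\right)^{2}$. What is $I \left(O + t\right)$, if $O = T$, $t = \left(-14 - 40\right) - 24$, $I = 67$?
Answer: $-2948$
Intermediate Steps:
$t = -78$ ($t = -54 - 24 = -78$)
$T = 34$ ($T = -2 + 6^{2} = -2 + 36 = 34$)
$O = 34$
$I \left(O + t\right) = 67 \left(34 - 78\right) = 67 \left(-44\right) = -2948$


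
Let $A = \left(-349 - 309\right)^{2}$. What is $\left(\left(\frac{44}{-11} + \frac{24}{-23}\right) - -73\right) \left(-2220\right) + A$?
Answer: $\frac{6488312}{23} \approx 2.821 \cdot 10^{5}$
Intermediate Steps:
$A = 432964$ ($A = \left(-658\right)^{2} = 432964$)
$\left(\left(\frac{44}{-11} + \frac{24}{-23}\right) - -73\right) \left(-2220\right) + A = \left(\left(\frac{44}{-11} + \frac{24}{-23}\right) - -73\right) \left(-2220\right) + 432964 = \left(\left(44 \left(- \frac{1}{11}\right) + 24 \left(- \frac{1}{23}\right)\right) + 73\right) \left(-2220\right) + 432964 = \left(\left(-4 - \frac{24}{23}\right) + 73\right) \left(-2220\right) + 432964 = \left(- \frac{116}{23} + 73\right) \left(-2220\right) + 432964 = \frac{1563}{23} \left(-2220\right) + 432964 = - \frac{3469860}{23} + 432964 = \frac{6488312}{23}$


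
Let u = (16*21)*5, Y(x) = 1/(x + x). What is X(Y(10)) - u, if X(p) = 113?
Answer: -1567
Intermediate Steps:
Y(x) = 1/(2*x)
u = 1680 (u = 336*5 = 1680)
X(Y(10)) - u = 113 - 1*1680 = 113 - 1680 = -1567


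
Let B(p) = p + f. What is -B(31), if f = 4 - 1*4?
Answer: -31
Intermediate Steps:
f = 0 (f = 4 - 4 = 0)
B(p) = p (B(p) = p + 0 = p)
-B(31) = -1*31 = -31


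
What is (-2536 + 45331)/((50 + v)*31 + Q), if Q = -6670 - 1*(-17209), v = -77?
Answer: 4755/1078 ≈ 4.4109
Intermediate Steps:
Q = 10539 (Q = -6670 + 17209 = 10539)
(-2536 + 45331)/((50 + v)*31 + Q) = (-2536 + 45331)/((50 - 77)*31 + 10539) = 42795/(-27*31 + 10539) = 42795/(-837 + 10539) = 42795/9702 = 42795*(1/9702) = 4755/1078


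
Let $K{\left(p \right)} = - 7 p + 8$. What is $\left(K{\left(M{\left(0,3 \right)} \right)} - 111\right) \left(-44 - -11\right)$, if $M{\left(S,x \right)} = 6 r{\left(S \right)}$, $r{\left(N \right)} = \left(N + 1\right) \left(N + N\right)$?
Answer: $3399$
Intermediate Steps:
$r{\left(N \right)} = 2 N \left(1 + N\right)$ ($r{\left(N \right)} = \left(1 + N\right) 2 N = 2 N \left(1 + N\right)$)
$M{\left(S,x \right)} = 12 S \left(1 + S\right)$ ($M{\left(S,x \right)} = 6 \cdot 2 S \left(1 + S\right) = 12 S \left(1 + S\right)$)
$K{\left(p \right)} = 8 - 7 p$
$\left(K{\left(M{\left(0,3 \right)} \right)} - 111\right) \left(-44 - -11\right) = \left(\left(8 - 7 \cdot 12 \cdot 0 \left(1 + 0\right)\right) - 111\right) \left(-44 - -11\right) = \left(\left(8 - 7 \cdot 12 \cdot 0 \cdot 1\right) - 111\right) \left(-44 + 11\right) = \left(\left(8 - 0\right) - 111\right) \left(-33\right) = \left(\left(8 + 0\right) - 111\right) \left(-33\right) = \left(8 - 111\right) \left(-33\right) = \left(-103\right) \left(-33\right) = 3399$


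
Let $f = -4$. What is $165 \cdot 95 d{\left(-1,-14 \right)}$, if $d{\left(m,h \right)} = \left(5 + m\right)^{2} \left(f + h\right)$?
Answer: $-4514400$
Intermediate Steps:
$d{\left(m,h \right)} = \left(5 + m\right)^{2} \left(-4 + h\right)$
$165 \cdot 95 d{\left(-1,-14 \right)} = 165 \cdot 95 \left(5 - 1\right)^{2} \left(-4 - 14\right) = 15675 \cdot 4^{2} \left(-18\right) = 15675 \cdot 16 \left(-18\right) = 15675 \left(-288\right) = -4514400$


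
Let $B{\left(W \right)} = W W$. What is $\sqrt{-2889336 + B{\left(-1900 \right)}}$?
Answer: $2 \sqrt{180166} \approx 848.92$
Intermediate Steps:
$B{\left(W \right)} = W^{2}$
$\sqrt{-2889336 + B{\left(-1900 \right)}} = \sqrt{-2889336 + \left(-1900\right)^{2}} = \sqrt{-2889336 + 3610000} = \sqrt{720664} = 2 \sqrt{180166}$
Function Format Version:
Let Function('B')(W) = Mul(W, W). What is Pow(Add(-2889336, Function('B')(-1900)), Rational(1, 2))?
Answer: Mul(2, Pow(180166, Rational(1, 2))) ≈ 848.92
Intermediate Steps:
Function('B')(W) = Pow(W, 2)
Pow(Add(-2889336, Function('B')(-1900)), Rational(1, 2)) = Pow(Add(-2889336, Pow(-1900, 2)), Rational(1, 2)) = Pow(Add(-2889336, 3610000), Rational(1, 2)) = Pow(720664, Rational(1, 2)) = Mul(2, Pow(180166, Rational(1, 2)))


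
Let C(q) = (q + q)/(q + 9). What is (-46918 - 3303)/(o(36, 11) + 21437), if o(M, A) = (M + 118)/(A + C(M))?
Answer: -451989/193043 ≈ -2.3414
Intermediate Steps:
C(q) = 2*q/(9 + q) (C(q) = (2*q)/(9 + q) = 2*q/(9 + q))
o(M, A) = (118 + M)/(A + 2*M/(9 + M)) (o(M, A) = (M + 118)/(A + 2*M/(9 + M)) = (118 + M)/(A + 2*M/(9 + M)))
(-46918 - 3303)/(o(36, 11) + 21437) = (-46918 - 3303)/((9 + 36)*(118 + 36)/(2*36 + 11*(9 + 36)) + 21437) = -50221/(45*154/(72 + 11*45) + 21437) = -50221/(45*154/(72 + 495) + 21437) = -50221/(45*154/567 + 21437) = -50221/((1/567)*45*154 + 21437) = -50221/(110/9 + 21437) = -50221/193043/9 = -50221*9/193043 = -451989/193043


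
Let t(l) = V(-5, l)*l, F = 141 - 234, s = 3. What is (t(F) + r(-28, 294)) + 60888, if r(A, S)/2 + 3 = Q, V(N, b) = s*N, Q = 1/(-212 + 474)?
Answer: 8158288/131 ≈ 62277.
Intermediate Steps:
F = -93
Q = 1/262 ≈ 0.0038168
V(N, b) = 3*N
r(A, S) = -785/131 (r(A, S) = -6 + 2*(1/262) = -6 + 1/131 = -785/131)
t(l) = -15*l (t(l) = (3*(-5))*l = -15*l)
(t(F) + r(-28, 294)) + 60888 = (-15*(-93) - 785/131) + 60888 = (1395 - 785/131) + 60888 = 181960/131 + 60888 = 8158288/131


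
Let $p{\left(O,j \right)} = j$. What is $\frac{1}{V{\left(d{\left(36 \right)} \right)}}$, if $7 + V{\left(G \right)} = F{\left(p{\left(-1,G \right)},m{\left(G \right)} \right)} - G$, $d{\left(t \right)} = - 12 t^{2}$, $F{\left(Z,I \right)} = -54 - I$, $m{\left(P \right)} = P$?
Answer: $\frac{1}{31043} \approx 3.2213 \cdot 10^{-5}$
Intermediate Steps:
$V{\left(G \right)} = -61 - 2 G$ ($V{\left(G \right)} = -7 - \left(54 + 2 G\right) = -61 - 2 G$)
$\frac{1}{V{\left(d{\left(36 \right)} \right)}} = \frac{1}{-61 - 2 \left(- 12 \cdot 36^{2}\right)} = \frac{1}{-61 - 2 \left(\left(-12\right) 1296\right)} = \frac{1}{-61 - -31104} = \frac{1}{-61 + 31104} = \frac{1}{31043}$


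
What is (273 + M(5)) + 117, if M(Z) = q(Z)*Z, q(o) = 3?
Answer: 405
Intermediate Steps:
M(Z) = 3*Z
(273 + M(5)) + 117 = (273 + 3*5) + 117 = (273 + 15) + 117 = 288 + 117 = 405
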